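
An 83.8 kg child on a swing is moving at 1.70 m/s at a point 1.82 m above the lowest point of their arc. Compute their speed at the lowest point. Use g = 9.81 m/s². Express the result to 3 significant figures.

v = 6.21 m/s

By conservation of mechanical energy, ½mv₀² + mgh = ½mv²
v² = v₀² + 2gh = (1.70)² + 2(9.81)(1.82) = 38.598
v = √38.598 = 6.213 m/s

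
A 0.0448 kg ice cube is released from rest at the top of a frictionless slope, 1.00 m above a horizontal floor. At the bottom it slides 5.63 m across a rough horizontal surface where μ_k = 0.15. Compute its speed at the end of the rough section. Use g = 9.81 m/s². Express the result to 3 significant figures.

Applying the work–energy principle:
mgh = ½mv² + μ_k m g d
W_f = μ_k mg d = (0.15)(0.0448)(9.81)(5.63) = 0.3711 J
½mv² = mgh − W_f = 0.43949 − 0.3711 = 0.068340 J
v = √(2 × 0.068340/0.0448) = 1.747 m/s

v = 1.75 m/s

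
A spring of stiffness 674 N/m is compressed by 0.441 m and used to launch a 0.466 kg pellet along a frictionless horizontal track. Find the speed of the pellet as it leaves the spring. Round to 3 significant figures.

v = 16.8 m/s

Conservation of energy: ½kx² = ½mv²
v = x√(k/m) = 0.441 × √(674/0.466) = 16.77 m/s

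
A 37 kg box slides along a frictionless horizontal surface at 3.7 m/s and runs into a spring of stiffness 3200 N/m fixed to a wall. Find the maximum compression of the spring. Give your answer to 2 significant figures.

x = 0.40 m

Conservation of energy between contact and max compression: ½mv² = ½kx²
x = v√(m/k) = 3.7 × √(37/3200) = 0.3979 m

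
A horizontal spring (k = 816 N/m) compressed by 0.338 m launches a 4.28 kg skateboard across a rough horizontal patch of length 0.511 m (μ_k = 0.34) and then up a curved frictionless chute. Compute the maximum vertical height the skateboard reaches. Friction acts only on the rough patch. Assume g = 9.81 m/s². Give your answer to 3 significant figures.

Spring energy: E₀ = ½kx² = ½(816)(0.338)² = 46.612 J
Friction: W_f = μ_k mg d = (0.34)(4.28)(9.81)(0.511) = 7.295 J
Energy at base of ramp: E = 46.612 − 7.295 = 39.317 J
At max height all remaining energy is PE: mgh = E ⇒ h = E/(mg) = 39.317/(4.28 × 9.81) = 0.9364 m

h = 0.936 m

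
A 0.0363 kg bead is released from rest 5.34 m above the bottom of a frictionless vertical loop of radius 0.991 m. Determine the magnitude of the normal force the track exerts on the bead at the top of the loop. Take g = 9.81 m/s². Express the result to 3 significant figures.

Energy from release to top (height 2r): mgh = ½mv_top² + mg(2r)
v_top² = 2g(h − 2r) = 2(9.81)(5.34 − 1.982) = 65.884 m²/s²
At the top, both N and weight point toward the centre: N + mg = mv_top²/r
N = m(v_top²/r − g) = 0.0363(65.884/0.991 − 9.81) = 2.057 N

N = 2.06 N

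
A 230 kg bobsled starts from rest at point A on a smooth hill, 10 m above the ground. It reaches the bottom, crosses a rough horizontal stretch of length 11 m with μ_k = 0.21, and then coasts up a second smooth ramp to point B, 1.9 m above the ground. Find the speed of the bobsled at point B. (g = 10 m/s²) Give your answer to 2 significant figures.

v = 11 m/s

Energy at A: mgh₁ = (230)(10)(10) = 23000 J
Friction loss: W_f = μ_k mg d = 5313 J
At B: ½mv² + mgh₂ = mgh₁ − W_f
½mv² = 23000 − 5313 − 4370.0 = 13317 J
v = √(2 × 13317/230) = 10.76 m/s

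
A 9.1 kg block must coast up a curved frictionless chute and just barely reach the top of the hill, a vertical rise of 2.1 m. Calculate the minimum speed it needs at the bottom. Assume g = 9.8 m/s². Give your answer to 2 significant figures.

v = 6.4 m/s

At the top it is momentarily at rest, so all KE converts to PE: ½mv² = mgh
v = √(2gh) = √(2 × 9.8 × 2.1) = 6.416 m/s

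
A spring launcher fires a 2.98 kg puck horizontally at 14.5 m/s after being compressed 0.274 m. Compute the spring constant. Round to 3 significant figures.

k = 8350 N/m

Spring PE at full compression equals KE at release: ½kx² = ½mv²
k = mv²/x² = (2.98)(14.5)²/(0.274)² = 8345 N/m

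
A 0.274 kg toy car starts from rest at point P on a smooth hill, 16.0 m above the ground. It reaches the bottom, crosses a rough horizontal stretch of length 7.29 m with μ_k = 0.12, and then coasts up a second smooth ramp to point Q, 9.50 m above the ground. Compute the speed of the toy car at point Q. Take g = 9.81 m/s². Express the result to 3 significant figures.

v = 10.5 m/s

Energy at P: mgh₁ = (0.274)(9.81)(16.0) = 43.007 J
Friction loss: W_f = μ_k mg d = 2.351 J
At Q: ½mv² + mgh₂ = mgh₁ − W_f
½mv² = 43.007 − 2.351 − 25.535 = 15.120 J
v = √(2 × 15.120/0.274) = 10.51 m/s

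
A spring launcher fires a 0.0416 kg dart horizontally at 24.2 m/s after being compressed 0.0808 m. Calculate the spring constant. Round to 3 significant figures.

k = 3730 N/m

½kx² = ½mv²
k = mv²/x² = (0.0416)(24.2)²/(0.0808)² = 3732 N/m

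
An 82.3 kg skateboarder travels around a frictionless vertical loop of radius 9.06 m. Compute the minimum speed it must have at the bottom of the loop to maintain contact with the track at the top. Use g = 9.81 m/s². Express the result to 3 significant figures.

v = 21.1 m/s

At the top: mg = mv_top²/r ⇒ v_top² = gr = 88.88 m²/s²
Energy from bottom to top (height 2r): ½mv_bot² = ½mv_top² + mg(2r)
v_bot² = gr + 4gr = 5gr = 444.4
v_bot = √(5gr) = 21.08 m/s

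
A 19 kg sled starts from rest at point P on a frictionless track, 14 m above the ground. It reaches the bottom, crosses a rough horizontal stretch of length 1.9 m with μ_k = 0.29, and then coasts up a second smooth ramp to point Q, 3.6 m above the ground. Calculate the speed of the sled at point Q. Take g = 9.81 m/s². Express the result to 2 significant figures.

Energy at P: mgh₁ = (19)(9.81)(14) = 2609.5 J
Friction loss: W_f = μ_k mg d = 102.7 J
At Q: ½mv² + mgh₂ = mgh₁ − W_f
½mv² = 2609.5 − 102.7 − 671.00 = 1835.8 J
v = √(2 × 1835.8/19) = 13.90 m/s

v = 14 m/s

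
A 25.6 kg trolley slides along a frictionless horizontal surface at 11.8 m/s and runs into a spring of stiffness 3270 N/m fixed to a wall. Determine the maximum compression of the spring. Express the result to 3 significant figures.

Conservation of energy between contact and max compression: ½mv² = ½kx²
x = v√(m/k) = 11.8 × √(25.6/3270) = 1.044 m

x = 1.04 m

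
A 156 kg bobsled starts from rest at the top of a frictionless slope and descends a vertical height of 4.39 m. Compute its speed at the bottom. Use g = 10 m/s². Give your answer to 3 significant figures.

Equating total energy at the two states: mgh = ½mv²
v = √(2gh) = √(2 × 10 × 4.39) = √87.800 = 9.370 m/s

v = 9.37 m/s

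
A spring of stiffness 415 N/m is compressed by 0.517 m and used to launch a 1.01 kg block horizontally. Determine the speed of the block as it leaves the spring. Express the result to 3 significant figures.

v = 10.5 m/s

Conservation of energy: ½kx² = ½mv²
v = x√(k/m) = 0.517 × √(415/1.01) = 10.48 m/s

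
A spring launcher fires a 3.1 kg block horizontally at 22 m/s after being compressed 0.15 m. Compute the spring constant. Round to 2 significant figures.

k = 67000 N/m

½kx² = ½mv²
k = mv²/x² = (3.1)(22)²/(0.15)² = 66684 N/m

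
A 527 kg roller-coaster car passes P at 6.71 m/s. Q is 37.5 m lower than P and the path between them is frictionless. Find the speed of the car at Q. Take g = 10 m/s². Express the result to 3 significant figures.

v = 28.2 m/s

Energy conservation between the two points: ½mv₀² + mgh = ½mv²
The mass cancels from both sides.
v² = v₀² + 2gh = (6.71)² + 2(10)(37.5) = 795.02
v = √795.02 = 28.20 m/s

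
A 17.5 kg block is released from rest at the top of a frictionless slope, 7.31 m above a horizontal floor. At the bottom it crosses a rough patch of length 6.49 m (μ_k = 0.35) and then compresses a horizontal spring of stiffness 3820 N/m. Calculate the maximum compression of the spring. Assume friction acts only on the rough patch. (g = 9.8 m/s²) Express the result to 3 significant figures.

Initial energy: E₁ = mgh = (17.5)(9.8)(7.31) = 1253.7 J
Friction removes W_f = μ_k mg d = (0.35)(17.5)(9.8)(6.49) = 389.6 J
Energy reaching the spring: E = 1253.7 − 389.6 = 864.10 J
At max compression ½kx² = E ⇒ x = √(2E/k) = √(2 × 864.10/3820) = 0.6726 m

x = 0.673 m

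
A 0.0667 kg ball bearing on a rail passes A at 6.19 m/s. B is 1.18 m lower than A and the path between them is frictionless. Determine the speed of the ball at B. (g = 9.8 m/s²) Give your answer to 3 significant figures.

Mechanical energy is conserved (no friction): ½mv₀² + mgh = ½mv²
v² = v₀² + 2gh = (6.19)² + 2(9.8)(1.18) = 61.444
v = √61.444 = 7.839 m/s

v = 7.84 m/s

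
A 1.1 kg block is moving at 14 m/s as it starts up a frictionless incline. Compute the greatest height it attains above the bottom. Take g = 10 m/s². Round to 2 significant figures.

h = 9.8 m

By energy conservation, ½mv² = mgh
h = v²/(2g) = 14²/(2 × 10) = 9.800 m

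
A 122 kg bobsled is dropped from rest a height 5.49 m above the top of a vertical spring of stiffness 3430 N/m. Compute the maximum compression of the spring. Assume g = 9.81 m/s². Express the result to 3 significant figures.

Take the reference level at the top of the uncompressed spring. At max compression the bobsled has fallen H + x and is momentarily at rest:
mg(H + x) = ½kx²
½(3430)x² − (122)(9.81)x − (122)(9.81)(5.49) = 0
1715x² − 1197x − 6571 = 0
x = [1197 + √(1.432e+06 + 4.5074e+07)]/(2 × 1715) = 2.337 m

x = 2.34 m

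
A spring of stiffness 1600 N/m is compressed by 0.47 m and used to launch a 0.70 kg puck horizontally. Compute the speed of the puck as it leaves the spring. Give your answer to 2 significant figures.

v = 22 m/s

Spring PE converts entirely to kinetic energy: ½kx² = ½mv²
v = x√(k/m) = 0.47 × √(1600/0.70) = 22.47 m/s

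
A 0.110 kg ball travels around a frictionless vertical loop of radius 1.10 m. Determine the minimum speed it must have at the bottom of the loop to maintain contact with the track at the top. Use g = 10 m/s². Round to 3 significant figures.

v = 7.42 m/s

At the top: mg = mv_top²/r ⇒ v_top² = gr = 11.00 m²/s²
Energy from bottom to top (height 2r): ½mv_bot² = ½mv_top² + mg(2r)
v_bot² = gr + 4gr = 5gr = 55.00
v_bot = √(5gr) = 7.416 m/s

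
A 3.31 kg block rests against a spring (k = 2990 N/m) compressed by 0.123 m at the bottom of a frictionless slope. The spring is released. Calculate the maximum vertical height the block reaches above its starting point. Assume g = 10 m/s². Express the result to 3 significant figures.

At maximum height the block is at rest, so ½kx² = mgh
h = kx²/(2mg) = (2990)(0.123)²/(2 × 3.31 × 10) = 0.6833 m

h = 0.683 m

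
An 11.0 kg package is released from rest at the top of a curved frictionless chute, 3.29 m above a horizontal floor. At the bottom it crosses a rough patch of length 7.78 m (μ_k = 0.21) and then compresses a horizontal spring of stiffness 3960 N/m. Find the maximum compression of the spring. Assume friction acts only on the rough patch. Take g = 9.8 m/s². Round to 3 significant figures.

x = 0.300 m

Initial energy: E₁ = mgh = (11.0)(9.8)(3.29) = 354.66 J
Friction removes W_f = μ_k mg d = (0.21)(11.0)(9.8)(7.78) = 176.1 J
Energy reaching the spring: E = 354.66 − 176.1 = 178.54 J
At max compression ½kx² = E ⇒ x = √(2E/k) = √(2 × 178.54/3960) = 0.3003 m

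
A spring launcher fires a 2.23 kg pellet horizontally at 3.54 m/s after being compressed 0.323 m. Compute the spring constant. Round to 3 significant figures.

Energy stored in the spring equals the launch KE: ½kx² = ½mv²
k = mv²/x² = (2.23)(3.54)²/(0.323)² = 267.9 N/m

k = 268 N/m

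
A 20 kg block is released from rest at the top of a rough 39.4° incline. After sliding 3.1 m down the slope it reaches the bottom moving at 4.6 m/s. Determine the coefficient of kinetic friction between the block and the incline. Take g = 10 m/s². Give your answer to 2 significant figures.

μ_k = 0.38

The energy dissipated by friction is the PE lost minus the KE gained:
mgL sinθ = 393.53 J; ½mv² = 211.60 J
W_f = 393.53 − 211.60 = 181.9 J
μ_k = W_f/(mg cosθ · L) = 181.9/(154.5 × 3.1) = 0.3797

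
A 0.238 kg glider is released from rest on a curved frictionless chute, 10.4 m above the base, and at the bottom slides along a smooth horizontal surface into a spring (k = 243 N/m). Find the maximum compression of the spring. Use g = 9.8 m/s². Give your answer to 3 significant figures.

x = 0.447 m

At max compression the glider is momentarily at rest: mgh = ½kx²
x = √(2mgh/k) = √(2 × 0.238 × 9.8 × 10.4 / 243) = 0.4468 m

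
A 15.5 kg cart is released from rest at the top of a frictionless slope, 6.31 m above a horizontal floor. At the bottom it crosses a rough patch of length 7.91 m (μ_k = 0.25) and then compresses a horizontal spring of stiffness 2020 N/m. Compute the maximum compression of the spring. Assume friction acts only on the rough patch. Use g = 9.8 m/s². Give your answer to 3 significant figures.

x = 0.807 m

Initial energy: E₁ = mgh = (15.5)(9.8)(6.31) = 958.49 J
Friction removes W_f = μ_k mg d = (0.25)(15.5)(9.8)(7.91) = 300.4 J
Energy reaching the spring: E = 958.49 − 300.4 = 658.11 J
At max compression ½kx² = E ⇒ x = √(2E/k) = √(2 × 658.11/2020) = 0.8072 m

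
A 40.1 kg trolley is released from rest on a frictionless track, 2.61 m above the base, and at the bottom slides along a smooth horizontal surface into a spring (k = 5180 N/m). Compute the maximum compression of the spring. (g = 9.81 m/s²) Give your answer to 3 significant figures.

At max compression the trolley is momentarily at rest: mgh = ½kx²
x = √(2mgh/k) = √(2 × 40.1 × 9.81 × 2.61 / 5180) = 0.6296 m

x = 0.630 m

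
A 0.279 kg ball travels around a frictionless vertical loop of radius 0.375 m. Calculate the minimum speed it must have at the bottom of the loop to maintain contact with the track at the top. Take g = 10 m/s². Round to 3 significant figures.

At the top: mg = mv_top²/r ⇒ v_top² = gr = 3.750 m²/s²
Energy from bottom to top (height 2r): ½mv_bot² = ½mv_top² + mg(2r)
v_bot² = gr + 4gr = 5gr = 18.75
v_bot = √(5gr) = 4.330 m/s

v = 4.33 m/s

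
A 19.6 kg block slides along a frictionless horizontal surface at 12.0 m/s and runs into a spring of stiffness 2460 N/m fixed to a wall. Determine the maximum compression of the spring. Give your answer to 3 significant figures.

Conservation of energy between contact and max compression: ½mv² = ½kx²
x = v√(m/k) = 12.0 × √(19.6/2460) = 1.071 m

x = 1.07 m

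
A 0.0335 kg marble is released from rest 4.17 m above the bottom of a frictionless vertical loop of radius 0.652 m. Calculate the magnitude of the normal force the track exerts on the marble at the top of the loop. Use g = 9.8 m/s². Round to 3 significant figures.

N = 2.56 N

Energy from release to top (height 2r): mgh = ½mv_top² + mg(2r)
v_top² = 2g(h − 2r) = 2(9.8)(4.17 − 1.304) = 56.174 m²/s²
At the top, both N and weight point toward the centre: N + mg = mv_top²/r
N = m(v_top²/r − g) = 0.0335(56.174/0.652 − 9.8) = 2.558 N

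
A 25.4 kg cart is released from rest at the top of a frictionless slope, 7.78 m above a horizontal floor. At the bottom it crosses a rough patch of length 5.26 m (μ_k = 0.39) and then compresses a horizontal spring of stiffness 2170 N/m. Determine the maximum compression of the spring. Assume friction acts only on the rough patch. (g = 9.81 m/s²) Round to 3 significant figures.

Initial energy: E₁ = mgh = (25.4)(9.81)(7.78) = 1938.6 J
Friction removes W_f = μ_k mg d = (0.39)(25.4)(9.81)(5.26) = 511.2 J
Energy reaching the spring: E = 1938.6 − 511.2 = 1427.4 J
At max compression ½kx² = E ⇒ x = √(2E/k) = √(2 × 1427.4/2170) = 1.147 m

x = 1.15 m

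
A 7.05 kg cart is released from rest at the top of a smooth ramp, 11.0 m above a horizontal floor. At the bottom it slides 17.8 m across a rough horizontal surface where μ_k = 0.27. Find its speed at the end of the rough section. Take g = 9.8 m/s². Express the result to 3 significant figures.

v = 11.0 m/s

Energy at the top = energy at the end + work done against friction:
mgh = ½mv² + μ_k m g d
W_f = μ_k mg d = (0.27)(7.05)(9.8)(17.8) = 332.0 J
½mv² = mgh − W_f = 759.99 − 332.0 = 427.94 J
v = √(2 × 427.94/7.05) = 11.02 m/s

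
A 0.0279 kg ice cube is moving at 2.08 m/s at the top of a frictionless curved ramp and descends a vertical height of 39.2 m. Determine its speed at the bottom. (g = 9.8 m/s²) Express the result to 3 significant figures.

v = 27.8 m/s

Equating total energy at the two states: ½mv₀² + mgh = ½mv²
The mass cancels from both sides.
v² = v₀² + 2gh = (2.08)² + 2(9.8)(39.2) = 772.65
v = √772.65 = 27.80 m/s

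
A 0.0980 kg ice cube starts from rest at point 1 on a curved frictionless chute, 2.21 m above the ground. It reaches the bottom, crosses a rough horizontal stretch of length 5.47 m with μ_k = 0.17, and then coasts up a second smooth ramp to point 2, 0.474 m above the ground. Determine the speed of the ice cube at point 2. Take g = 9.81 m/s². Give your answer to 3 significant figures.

Energy at 1: mgh₁ = (0.0980)(9.81)(2.21) = 2.1246 J
Friction loss: W_f = μ_k mg d = 0.8940 J
At 2: ½mv² + mgh₂ = mgh₁ − W_f
½mv² = 2.1246 − 0.8940 − 0.45569 = 0.77497 J
v = √(2 × 0.77497/0.0980) = 3.977 m/s

v = 3.98 m/s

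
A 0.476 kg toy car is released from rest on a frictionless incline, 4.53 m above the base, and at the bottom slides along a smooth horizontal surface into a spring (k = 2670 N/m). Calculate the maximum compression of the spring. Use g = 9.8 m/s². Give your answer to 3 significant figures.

Gravitational PE at the top equals spring PE at max compression: mgh = ½kx²
x = √(2mgh/k) = √(2 × 0.476 × 9.8 × 4.53 / 2670) = 0.1258 m

x = 0.126 m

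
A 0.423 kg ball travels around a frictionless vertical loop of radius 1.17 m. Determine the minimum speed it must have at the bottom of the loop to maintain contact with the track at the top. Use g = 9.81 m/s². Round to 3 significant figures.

v = 7.58 m/s

At the top: mg = mv_top²/r ⇒ v_top² = gr = 11.48 m²/s²
Energy from bottom to top (height 2r): ½mv_bot² = ½mv_top² + mg(2r)
v_bot² = gr + 4gr = 5gr = 57.39
v_bot = √(5gr) = 7.576 m/s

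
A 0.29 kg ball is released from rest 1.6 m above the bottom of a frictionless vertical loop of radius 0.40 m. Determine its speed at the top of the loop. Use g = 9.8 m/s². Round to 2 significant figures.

Energy conservation: mgh = ½mv_top² + mg(2r)
v_top² = 2g(h − 2r) = 2(9.8)(1.6 − 0.8000) = 15.68
v_top = 3.960 m/s

v = 4.0 m/s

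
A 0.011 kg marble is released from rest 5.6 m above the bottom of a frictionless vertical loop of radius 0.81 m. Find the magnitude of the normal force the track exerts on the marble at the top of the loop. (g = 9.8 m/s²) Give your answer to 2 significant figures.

N = 0.95 N

Energy from release to top (height 2r): mgh = ½mv_top² + mg(2r)
v_top² = 2g(h − 2r) = 2(9.8)(5.6 − 1.620) = 78.008 m²/s²
At the top, both N and weight point toward the centre: N + mg = mv_top²/r
N = m(v_top²/r − g) = 0.011(78.008/0.81 − 9.8) = 0.9516 N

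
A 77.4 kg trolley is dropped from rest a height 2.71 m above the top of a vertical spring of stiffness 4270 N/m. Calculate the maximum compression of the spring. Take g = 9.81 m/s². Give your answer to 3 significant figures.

x = 1.18 m

Take the reference level at the top of the uncompressed spring. At max compression the trolley has fallen H + x and is momentarily at rest:
mg(H + x) = ½kx²
½(4270)x² − (77.4)(9.81)x − (77.4)(9.81)(2.71) = 0
2135x² − 759.3x − 2058 = 0
x = [759.3 + √(576527 + 1.7573e+07)]/(2 × 2135) = 1.176 m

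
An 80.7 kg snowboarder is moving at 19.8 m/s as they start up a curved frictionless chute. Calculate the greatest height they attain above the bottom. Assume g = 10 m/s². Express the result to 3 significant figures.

Setting KE at the bottom equal to PE gained: ½mv² = mgh
h = v²/(2g) = 19.8²/(2 × 10) = 19.60 m

h = 19.6 m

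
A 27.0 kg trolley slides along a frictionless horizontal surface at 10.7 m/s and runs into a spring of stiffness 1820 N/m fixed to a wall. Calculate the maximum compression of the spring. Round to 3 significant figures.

x = 1.30 m

All KE is stored as spring PE at maximum compression: ½mv² = ½kx²
x = v√(m/k) = 10.7 × √(27.0/1820) = 1.303 m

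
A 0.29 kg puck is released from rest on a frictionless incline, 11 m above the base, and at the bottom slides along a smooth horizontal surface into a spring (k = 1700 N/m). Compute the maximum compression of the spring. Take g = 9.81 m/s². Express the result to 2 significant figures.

At max compression the puck is momentarily at rest: mgh = ½kx²
x = √(2mgh/k) = √(2 × 0.29 × 9.81 × 11 / 1700) = 0.1919 m

x = 0.19 m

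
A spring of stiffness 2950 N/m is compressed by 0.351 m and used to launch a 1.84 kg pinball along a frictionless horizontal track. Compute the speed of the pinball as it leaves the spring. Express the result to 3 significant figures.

Spring PE converts entirely to kinetic energy: ½kx² = ½mv²
v = x√(k/m) = 0.351 × √(2950/1.84) = 14.05 m/s

v = 14.1 m/s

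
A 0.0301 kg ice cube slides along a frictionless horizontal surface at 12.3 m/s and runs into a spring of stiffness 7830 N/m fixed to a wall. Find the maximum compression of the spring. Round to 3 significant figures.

Conservation of energy between contact and max compression: ½mv² = ½kx²
x = v√(m/k) = 12.3 × √(0.0301/7830) = 0.02412 m

x = 0.0241 m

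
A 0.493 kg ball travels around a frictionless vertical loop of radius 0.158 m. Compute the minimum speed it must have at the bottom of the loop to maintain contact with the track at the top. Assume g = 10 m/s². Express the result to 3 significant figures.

At the top: mg = mv_top²/r ⇒ v_top² = gr = 1.580 m²/s²
Energy from bottom to top (height 2r): ½mv_bot² = ½mv_top² + mg(2r)
v_bot² = gr + 4gr = 5gr = 7.900
v_bot = √(5gr) = 2.811 m/s

v = 2.81 m/s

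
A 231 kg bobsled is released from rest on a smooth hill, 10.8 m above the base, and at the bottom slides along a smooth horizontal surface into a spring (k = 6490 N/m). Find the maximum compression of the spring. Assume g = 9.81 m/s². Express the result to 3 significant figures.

Energy conservation (no friction) from release to max compression: mgh = ½kx²
x = √(2mgh/k) = √(2 × 231 × 9.81 × 10.8 / 6490) = 2.746 m

x = 2.75 m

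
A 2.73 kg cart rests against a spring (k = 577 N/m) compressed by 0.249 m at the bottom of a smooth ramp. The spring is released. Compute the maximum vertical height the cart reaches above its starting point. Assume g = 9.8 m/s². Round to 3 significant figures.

h = 0.669 m

All spring PE becomes gravitational PE at the highest point: ½kx² = mgh
h = kx²/(2mg) = (577)(0.249)²/(2 × 2.73 × 9.8) = 0.6686 m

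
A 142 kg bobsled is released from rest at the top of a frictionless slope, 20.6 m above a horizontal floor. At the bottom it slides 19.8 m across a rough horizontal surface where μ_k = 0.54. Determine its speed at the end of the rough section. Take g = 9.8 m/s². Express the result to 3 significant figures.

v = 13.9 m/s

Energy bookkeeping (friction removes W_f = μ_k N d):
mgh = ½mv² + μ_k m g d
W_f = μ_k mg d = (0.54)(142)(9.8)(19.8) = 14879 J
½mv² = mgh − W_f = 28667 − 14879 = 13788 J
v = √(2 × 13788/142) = 13.94 m/s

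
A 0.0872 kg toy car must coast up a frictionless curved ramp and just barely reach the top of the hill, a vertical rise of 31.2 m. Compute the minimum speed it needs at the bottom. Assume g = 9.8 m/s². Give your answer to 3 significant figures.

v = 24.7 m/s

At the top it is momentarily at rest, so all KE converts to PE: ½mv² = mgh
v = √(2gh) = √(2 × 9.8 × 31.2) = 24.73 m/s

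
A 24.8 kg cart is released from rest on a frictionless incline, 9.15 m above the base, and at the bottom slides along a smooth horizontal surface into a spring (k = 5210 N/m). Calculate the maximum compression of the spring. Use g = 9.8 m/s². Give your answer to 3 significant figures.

x = 0.924 m

Energy conservation (no friction) from release to max compression: mgh = ½kx²
x = √(2mgh/k) = √(2 × 24.8 × 9.8 × 9.15 / 5210) = 0.9239 m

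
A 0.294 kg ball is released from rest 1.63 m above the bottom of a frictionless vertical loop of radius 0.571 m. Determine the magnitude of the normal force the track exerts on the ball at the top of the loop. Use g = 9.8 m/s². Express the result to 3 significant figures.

N = 2.04 N

Energy from release to top (height 2r): mgh = ½mv_top² + mg(2r)
v_top² = 2g(h − 2r) = 2(9.8)(1.63 − 1.142) = 9.5648 m²/s²
At the top, both N and weight point toward the centre: N + mg = mv_top²/r
N = m(v_top²/r − g) = 0.294(9.5648/0.571 − 9.8) = 2.044 N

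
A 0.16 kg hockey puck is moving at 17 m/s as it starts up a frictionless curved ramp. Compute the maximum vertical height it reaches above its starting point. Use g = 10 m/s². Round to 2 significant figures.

By energy conservation, ½mv² = mgh
h = v²/(2g) = 17²/(2 × 10) = 14.45 m

h = 14 m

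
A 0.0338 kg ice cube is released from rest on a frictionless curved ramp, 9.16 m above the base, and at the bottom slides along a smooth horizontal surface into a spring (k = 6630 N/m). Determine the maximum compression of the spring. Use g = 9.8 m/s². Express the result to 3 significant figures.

x = 0.0303 m

At max compression the cube is momentarily at rest: mgh = ½kx²
x = √(2mgh/k) = √(2 × 0.0338 × 9.8 × 9.16 / 6630) = 0.03025 m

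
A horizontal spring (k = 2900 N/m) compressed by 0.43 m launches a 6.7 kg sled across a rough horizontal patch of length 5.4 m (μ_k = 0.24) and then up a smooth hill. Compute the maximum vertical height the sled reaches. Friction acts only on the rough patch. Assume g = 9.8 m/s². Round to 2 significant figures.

h = 2.8 m

Spring energy: E₀ = ½kx² = ½(2900)(0.43)² = 268.11 J
Friction: W_f = μ_k mg d = (0.24)(6.7)(9.8)(5.4) = 85.10 J
Energy at base of ramp: E = 268.11 − 85.10 = 183.01 J
At max height all remaining energy is PE: mgh = E ⇒ h = E/(mg) = 183.01/(6.7 × 9.8) = 2.787 m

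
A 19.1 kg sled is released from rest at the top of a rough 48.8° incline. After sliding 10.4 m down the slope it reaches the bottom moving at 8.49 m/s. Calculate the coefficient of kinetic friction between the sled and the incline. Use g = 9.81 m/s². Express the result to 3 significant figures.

mgh = ½mv² + μ_k (mg cosθ) L, with h = L sinθ
mgL sinθ = 1466.2 J; ½mv² = 688.36 J
W_f = 1466.2 − 688.36 = 777.8 J
μ_k = W_f/(mg cosθ · L) = 777.8/(123.4 × 10.4) = 0.6060

μ_k = 0.606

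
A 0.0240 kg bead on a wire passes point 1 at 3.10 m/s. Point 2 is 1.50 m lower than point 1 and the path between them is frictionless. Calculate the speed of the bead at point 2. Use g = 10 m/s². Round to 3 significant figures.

v = 6.29 m/s

By conservation of mechanical energy, ½mv₀² + mgh = ½mv²
v² = v₀² + 2gh = (3.10)² + 2(10)(1.50) = 39.610
v = √39.610 = 6.294 m/s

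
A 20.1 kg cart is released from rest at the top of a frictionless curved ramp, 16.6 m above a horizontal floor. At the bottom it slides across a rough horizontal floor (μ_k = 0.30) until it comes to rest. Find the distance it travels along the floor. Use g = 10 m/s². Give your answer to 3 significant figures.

d = 55.3 m

Energy at the top = energy at the end + work done against friction:
At rest all PE has been dissipated by friction: mgh = μ_k m g d
d = h/μ_k = 16.6/0.30 = 55.33 m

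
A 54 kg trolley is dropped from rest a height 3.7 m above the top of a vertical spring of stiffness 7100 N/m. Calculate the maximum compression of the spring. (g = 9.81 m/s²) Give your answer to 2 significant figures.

x = 0.82 m

Measuring PE from the top of the relaxed spring, at max compression the trolley has dropped H + x with zero KE, so:
mg(H + x) = ½kx²
½(7100)x² − (54)(9.81)x − (54)(9.81)(3.7) = 0
3550x² − 529.7x − 1960 = 0
x = [529.7 + √(280624 + 2.7833e+07)]/(2 × 3550) = 0.8214 m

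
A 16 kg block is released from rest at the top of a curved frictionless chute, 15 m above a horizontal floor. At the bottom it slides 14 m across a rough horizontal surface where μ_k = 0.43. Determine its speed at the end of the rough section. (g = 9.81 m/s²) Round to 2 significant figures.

v = 13 m/s

Applying the work–energy principle:
mgh = ½mv² + μ_k m g d
W_f = μ_k mg d = (0.43)(16)(9.81)(14) = 944.9 J
½mv² = mgh − W_f = 2354.4 − 944.9 = 1409.5 J
v = √(2 × 1409.5/16) = 13.27 m/s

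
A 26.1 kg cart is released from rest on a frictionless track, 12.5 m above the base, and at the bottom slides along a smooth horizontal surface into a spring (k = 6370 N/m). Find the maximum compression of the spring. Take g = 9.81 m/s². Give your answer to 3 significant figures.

x = 1.00 m

At max compression the cart is momentarily at rest: mgh = ½kx²
x = √(2mgh/k) = √(2 × 26.1 × 9.81 × 12.5 / 6370) = 1.002 m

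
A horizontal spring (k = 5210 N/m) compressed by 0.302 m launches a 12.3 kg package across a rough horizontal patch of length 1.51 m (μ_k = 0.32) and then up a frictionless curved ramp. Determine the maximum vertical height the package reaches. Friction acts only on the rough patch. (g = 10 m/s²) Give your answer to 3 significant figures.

h = 1.45 m

Spring energy: E₀ = ½kx² = ½(5210)(0.302)² = 237.59 J
Friction: W_f = μ_k mg d = (0.32)(12.3)(10)(1.51) = 59.43 J
Energy at base of ramp: E = 237.59 − 59.43 = 178.15 J
At max height all remaining energy is PE: mgh = E ⇒ h = E/(mg) = 178.15/(12.3 × 10) = 1.448 m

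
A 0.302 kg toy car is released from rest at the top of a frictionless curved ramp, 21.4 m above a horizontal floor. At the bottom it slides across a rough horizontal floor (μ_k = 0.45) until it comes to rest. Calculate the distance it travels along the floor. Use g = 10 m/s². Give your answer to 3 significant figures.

Energy bookkeeping (friction removes W_f = μ_k N d):
At rest all PE has been dissipated by friction: mgh = μ_k m g d
d = h/μ_k = 21.4/0.45 = 47.56 m

d = 47.6 m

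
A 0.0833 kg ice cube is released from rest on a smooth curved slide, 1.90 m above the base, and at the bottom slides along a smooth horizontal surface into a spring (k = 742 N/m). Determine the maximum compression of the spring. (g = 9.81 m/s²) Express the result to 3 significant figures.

Gravitational PE at the top equals spring PE at max compression: mgh = ½kx²
x = √(2mgh/k) = √(2 × 0.0833 × 9.81 × 1.90 / 742) = 0.06469 m

x = 0.0647 m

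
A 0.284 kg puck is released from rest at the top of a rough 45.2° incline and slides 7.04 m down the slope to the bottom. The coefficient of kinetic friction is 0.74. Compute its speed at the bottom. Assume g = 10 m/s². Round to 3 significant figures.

Work–energy: mg(L sinθ) − μ_k(mg cosθ)L = ½mv²
mgh = mgL sinθ = (0.284)(10)(7.04)sin45.2° = 14.187 J
W_f = μ_k mg cosθ · L = (0.74)(0.284)(10)cos45.2°·7.04 = 10.43 J
½mv² = 14.187 − 10.43 = 3.7616 J
v = √(2 × 3.7616/0.284) = 5.147 m/s

v = 5.15 m/s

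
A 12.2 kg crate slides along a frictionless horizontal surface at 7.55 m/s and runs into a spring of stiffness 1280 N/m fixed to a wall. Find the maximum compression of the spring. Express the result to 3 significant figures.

All KE is stored as spring PE at maximum compression: ½mv² = ½kx²
x = v√(m/k) = 7.55 × √(12.2/1280) = 0.7371 m

x = 0.737 m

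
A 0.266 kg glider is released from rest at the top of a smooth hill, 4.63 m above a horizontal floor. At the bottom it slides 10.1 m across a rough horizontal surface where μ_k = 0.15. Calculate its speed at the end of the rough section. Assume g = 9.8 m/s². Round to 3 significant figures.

v = 7.81 m/s

Energy at the top = energy at the end + work done against friction:
mgh = ½mv² + μ_k m g d
W_f = μ_k mg d = (0.15)(0.266)(9.8)(10.1) = 3.949 J
½mv² = mgh − W_f = 12.069 − 3.949 = 8.1202 J
v = √(2 × 8.1202/0.266) = 7.814 m/s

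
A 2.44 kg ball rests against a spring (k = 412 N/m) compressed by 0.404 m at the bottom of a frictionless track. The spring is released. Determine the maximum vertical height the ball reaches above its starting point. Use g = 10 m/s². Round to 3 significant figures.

At maximum height the ball is at rest, so ½kx² = mgh
h = kx²/(2mg) = (412)(0.404)²/(2 × 2.44 × 10) = 1.378 m

h = 1.38 m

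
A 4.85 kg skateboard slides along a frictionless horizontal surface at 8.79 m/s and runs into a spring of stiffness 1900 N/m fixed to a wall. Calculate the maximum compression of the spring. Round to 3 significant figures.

x = 0.444 m

At max compression the skateboard is momentarily at rest: ½mv² = ½kx²
x = v√(m/k) = 8.79 × √(4.85/1900) = 0.4441 m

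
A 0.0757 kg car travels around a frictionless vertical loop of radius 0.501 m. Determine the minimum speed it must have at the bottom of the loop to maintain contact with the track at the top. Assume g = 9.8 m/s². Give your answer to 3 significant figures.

At the top: mg = mv_top²/r ⇒ v_top² = gr = 4.910 m²/s²
Energy from bottom to top (height 2r): ½mv_bot² = ½mv_top² + mg(2r)
v_bot² = gr + 4gr = 5gr = 24.55
v_bot = √(5gr) = 4.955 m/s

v = 4.95 m/s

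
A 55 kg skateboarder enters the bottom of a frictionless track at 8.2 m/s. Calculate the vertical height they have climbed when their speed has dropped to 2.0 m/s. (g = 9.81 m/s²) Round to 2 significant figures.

h = 3.2 m

Energy balance between the two points: ½mv₁² = ½mv₂² + mgh
h = (v₁² − v₂²)/(2g) = (8.2² − 2.0²)/(2 × 9.81) = 3.223 m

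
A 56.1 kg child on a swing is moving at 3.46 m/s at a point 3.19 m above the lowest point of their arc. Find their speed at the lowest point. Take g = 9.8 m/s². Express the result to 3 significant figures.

v = 8.63 m/s

By conservation of mechanical energy, ½mv₀² + mgh = ½mv²
v² = v₀² + 2gh = (3.46)² + 2(9.8)(3.19) = 74.496
v = √74.496 = 8.631 m/s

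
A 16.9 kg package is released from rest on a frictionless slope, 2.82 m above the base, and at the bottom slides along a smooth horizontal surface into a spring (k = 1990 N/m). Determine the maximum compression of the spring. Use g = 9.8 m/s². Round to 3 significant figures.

Energy conservation (no friction) from release to max compression: mgh = ½kx²
x = √(2mgh/k) = √(2 × 16.9 × 9.8 × 2.82 / 1990) = 0.6851 m

x = 0.685 m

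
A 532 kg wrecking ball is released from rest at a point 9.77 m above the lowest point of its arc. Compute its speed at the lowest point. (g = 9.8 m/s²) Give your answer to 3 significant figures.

v = 13.8 m/s

Energy conservation between the two points: mgh = ½mv²
v = √(2gh) = √(2 × 9.8 × 9.77) = √191.49 = 13.84 m/s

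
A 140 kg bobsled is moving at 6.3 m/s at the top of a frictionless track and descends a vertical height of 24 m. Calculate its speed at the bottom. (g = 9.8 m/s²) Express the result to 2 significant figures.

v = 23 m/s

Equating total energy at the two states: ½mv₀² + mgh = ½mv²
v² = v₀² + 2gh = (6.3)² + 2(9.8)(24) = 510.09
v = √510.09 = 22.59 m/s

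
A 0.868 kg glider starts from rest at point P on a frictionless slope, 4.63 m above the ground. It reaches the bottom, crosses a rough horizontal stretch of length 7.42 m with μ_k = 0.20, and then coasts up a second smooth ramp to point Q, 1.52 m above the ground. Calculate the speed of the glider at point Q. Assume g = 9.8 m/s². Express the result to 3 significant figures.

Energy at P: mgh₁ = (0.868)(9.8)(4.63) = 39.385 J
Friction loss: W_f = μ_k mg d = 12.62 J
At Q: ½mv² + mgh₂ = mgh₁ − W_f
½mv² = 39.385 − 12.62 − 12.930 = 13.831 J
v = √(2 × 13.831/0.868) = 5.645 m/s

v = 5.65 m/s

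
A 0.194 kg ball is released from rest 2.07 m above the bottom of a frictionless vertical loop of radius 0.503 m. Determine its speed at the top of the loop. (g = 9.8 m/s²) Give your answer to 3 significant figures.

v = 4.57 m/s

Energy conservation: mgh = ½mv_top² + mg(2r)
v_top² = 2g(h − 2r) = 2(9.8)(2.07 − 1.006) = 20.85
v_top = 4.567 m/s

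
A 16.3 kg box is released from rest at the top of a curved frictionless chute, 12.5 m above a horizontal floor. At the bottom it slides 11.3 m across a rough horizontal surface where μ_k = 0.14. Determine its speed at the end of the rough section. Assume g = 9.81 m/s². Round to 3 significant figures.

v = 14.6 m/s

Applying the work–energy principle:
mgh = ½mv² + μ_k m g d
W_f = μ_k mg d = (0.14)(16.3)(9.81)(11.3) = 253.0 J
½mv² = mgh − W_f = 1998.8 − 253.0 = 1745.8 J
v = √(2 × 1745.8/16.3) = 14.64 m/s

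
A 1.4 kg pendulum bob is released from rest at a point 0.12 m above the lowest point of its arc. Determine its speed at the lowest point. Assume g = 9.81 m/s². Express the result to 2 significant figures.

v = 1.5 m/s

By conservation of mechanical energy, mgh = ½mv²
The mass cancels from both sides.
v = √(2gh) = √(2 × 9.81 × 0.12) = √2.3544 = 1.534 m/s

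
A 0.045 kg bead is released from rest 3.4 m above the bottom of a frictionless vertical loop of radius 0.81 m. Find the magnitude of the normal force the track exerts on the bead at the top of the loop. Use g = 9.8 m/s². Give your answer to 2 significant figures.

N = 1.5 N

Energy from release to top (height 2r): mgh = ½mv_top² + mg(2r)
v_top² = 2g(h − 2r) = 2(9.8)(3.4 − 1.620) = 34.888 m²/s²
At the top, both N and weight point toward the centre: N + mg = mv_top²/r
N = m(v_top²/r − g) = 0.045(34.888/0.81 − 9.8) = 1.497 N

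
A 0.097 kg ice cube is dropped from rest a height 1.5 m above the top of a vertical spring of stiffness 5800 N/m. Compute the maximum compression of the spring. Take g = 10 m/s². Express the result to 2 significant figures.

Measuring PE from the top of the relaxed spring, at max compression the cube has dropped H + x with zero KE, so:
mg(H + x) = ½kx²
½(5800)x² − (0.097)(10)x − (0.097)(10)(1.5) = 0
2900x² − 0.9700x − 1.455 = 0
x = [0.9700 + √(0.9409 + 16878)]/(2 × 2900) = 0.02257 m

x = 0.023 m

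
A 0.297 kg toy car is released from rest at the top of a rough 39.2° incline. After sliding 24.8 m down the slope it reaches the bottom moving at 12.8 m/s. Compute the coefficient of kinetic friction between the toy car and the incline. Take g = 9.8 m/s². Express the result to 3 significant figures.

μ_k = 0.381

mgh = ½mv² + μ_k (mg cosθ) L, with h = L sinθ
mgL sinθ = 45.622 J; ½mv² = 24.330 J
W_f = 45.622 − 24.330 = 21.29 J
μ_k = W_f/(mg cosθ · L) = 21.29/(2.256 × 24.8) = 0.3806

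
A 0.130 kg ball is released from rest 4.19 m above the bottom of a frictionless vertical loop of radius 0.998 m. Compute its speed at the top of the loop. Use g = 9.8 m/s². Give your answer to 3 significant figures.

Energy conservation: mgh = ½mv_top² + mg(2r)
v_top² = 2g(h − 2r) = 2(9.8)(4.19 − 1.996) = 43.00
v_top = 6.558 m/s

v = 6.56 m/s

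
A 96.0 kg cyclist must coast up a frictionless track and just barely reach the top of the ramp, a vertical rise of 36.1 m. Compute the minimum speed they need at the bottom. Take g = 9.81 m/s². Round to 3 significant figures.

At the top they are momentarily at rest, so all KE converts to PE: ½mv² = mgh
v = √(2gh) = √(2 × 9.81 × 36.1) = 26.61 m/s

v = 26.6 m/s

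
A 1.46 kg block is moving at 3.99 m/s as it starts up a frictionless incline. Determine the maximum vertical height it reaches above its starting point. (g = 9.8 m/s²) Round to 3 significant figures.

By energy conservation, ½mv² = mgh
h = v²/(2g) = 3.99²/(2 × 9.8) = 0.8123 m

h = 0.812 m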